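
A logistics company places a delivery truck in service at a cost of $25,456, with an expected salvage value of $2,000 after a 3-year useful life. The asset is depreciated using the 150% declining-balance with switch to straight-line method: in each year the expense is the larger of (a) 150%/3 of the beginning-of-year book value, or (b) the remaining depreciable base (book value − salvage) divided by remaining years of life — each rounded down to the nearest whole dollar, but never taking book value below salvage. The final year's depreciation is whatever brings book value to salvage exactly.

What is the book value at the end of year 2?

Depreciable base = $25,456 − $2,000 = $23,456.
Year 1: DB = ⌊$25,456 × 150%/3⌋ = $12,728; SL = ⌊$23,456/3⌋ = $7,818 → take DB $12,728. Book value $12,728.
Year 2: DB = ⌊$12,728 × 150%/3⌋ = $6,364; SL = ⌊$10,728/2⌋ = $5,364 → take DB $6,364. Book value $6,364.

$6,364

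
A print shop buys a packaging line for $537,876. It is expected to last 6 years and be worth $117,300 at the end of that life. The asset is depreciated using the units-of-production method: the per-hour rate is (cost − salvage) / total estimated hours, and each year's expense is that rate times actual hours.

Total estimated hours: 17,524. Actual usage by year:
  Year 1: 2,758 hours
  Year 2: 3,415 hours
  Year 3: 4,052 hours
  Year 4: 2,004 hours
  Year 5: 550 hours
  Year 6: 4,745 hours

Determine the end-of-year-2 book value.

Depreciable base = $537,876 − $117,300 = $420,576.
Rate = $420,576 / 17,524 hours = $24 per hour.
Year 1: 2,758 × $24 = $66,192. Book value $471,684.
Year 2: 3,415 × $24 = $81,960. Book value $389,724.

$389,724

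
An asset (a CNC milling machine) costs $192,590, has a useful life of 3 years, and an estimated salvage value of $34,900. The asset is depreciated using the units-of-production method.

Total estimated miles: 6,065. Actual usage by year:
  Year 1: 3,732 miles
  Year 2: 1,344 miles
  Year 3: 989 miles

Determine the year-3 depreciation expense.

$25,714

Depreciable base = $192,590 − $34,900 = $157,690.
Rate = $157,690 / 6,065 miles = $26 per mile.
Year 1: 3,732 × $26 = $97,032. Book value $95,558.
Year 2: 1,344 × $26 = $34,944. Book value $60,614.
Year 3: 989 × $26 = $25,714. Book value $34,900.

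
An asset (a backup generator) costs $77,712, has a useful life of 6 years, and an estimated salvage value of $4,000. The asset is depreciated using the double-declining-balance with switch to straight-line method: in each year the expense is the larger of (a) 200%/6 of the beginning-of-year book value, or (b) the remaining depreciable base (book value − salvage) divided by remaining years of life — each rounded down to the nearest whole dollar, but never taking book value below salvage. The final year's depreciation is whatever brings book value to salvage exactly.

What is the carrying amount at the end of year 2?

$34,539

Depreciable base = $77,712 − $4,000 = $73,712.
Year 1: DB = ⌊$77,712 × 200%/6⌋ = $25,904; SL = ⌊$73,712/6⌋ = $12,285 → take DB $25,904. Book value $51,808.
Year 2: DB = ⌊$51,808 × 200%/6⌋ = $17,269; SL = ⌊$47,808/5⌋ = $9,561 → take DB $17,269. Book value $34,539.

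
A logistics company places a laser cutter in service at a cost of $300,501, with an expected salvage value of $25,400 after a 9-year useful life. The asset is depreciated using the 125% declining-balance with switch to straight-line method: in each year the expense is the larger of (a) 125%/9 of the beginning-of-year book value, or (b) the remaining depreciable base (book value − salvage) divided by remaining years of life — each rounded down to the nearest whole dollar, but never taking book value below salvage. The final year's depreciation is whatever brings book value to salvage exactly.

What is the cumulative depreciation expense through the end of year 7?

Depreciable base = $300,501 − $25,400 = $275,101.
Year 1: DB = ⌊$300,501 × 125%/9⌋ = $41,736; SL = ⌊$275,101/9⌋ = $30,566 → take DB $41,736. Book value $258,765.
Year 2: DB = ⌊$258,765 × 125%/9⌋ = $35,939; SL = ⌊$233,365/8⌋ = $29,170 → take DB $35,939. Book value $222,826.
Year 3: DB = ⌊$222,826 × 125%/9⌋ = $30,948; SL = ⌊$197,426/7⌋ = $28,203 → take DB $30,948. Book value $191,878.
Year 4: DB = ⌊$191,878 × 125%/9⌋ = $26,649; SL = ⌊$166,478/6⌋ = $27,746 → take SL $27,746. Book value $164,132.
Year 5: DB = ⌊$164,132 × 125%/9⌋ = $22,796; SL = ⌊$138,732/5⌋ = $27,746 → take SL $27,746. Book value $136,386.
Year 6: DB = ⌊$136,386 × 125%/9⌋ = $18,942; SL = ⌊$110,986/4⌋ = $27,746 → take SL $27,746. Book value $108,640.
Year 7: DB = ⌊$108,640 × 125%/9⌋ = $15,088; SL = ⌊$83,240/3⌋ = $27,746 → take SL $27,746. Book value $80,894.
Accumulated through year 7 = $300,501 − $80,894 = $219,607.

$219,607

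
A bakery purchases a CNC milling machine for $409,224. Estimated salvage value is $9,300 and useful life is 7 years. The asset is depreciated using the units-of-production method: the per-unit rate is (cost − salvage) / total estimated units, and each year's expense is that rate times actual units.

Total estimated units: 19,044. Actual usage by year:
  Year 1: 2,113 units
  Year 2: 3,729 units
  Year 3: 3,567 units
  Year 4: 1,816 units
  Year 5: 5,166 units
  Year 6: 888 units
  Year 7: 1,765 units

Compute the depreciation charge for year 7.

Depreciable base = $409,224 − $9,300 = $399,924.
Rate = $399,924 / 19,044 units = $21 per unit.
Year 1: 2,113 × $21 = $44,373. Book value $364,851.
Year 2: 3,729 × $21 = $78,309. Book value $286,542.
Year 3: 3,567 × $21 = $74,907. Book value $211,635.
Year 4: 1,816 × $21 = $38,136. Book value $173,499.
Year 5: 5,166 × $21 = $108,486. Book value $65,013.
Year 6: 888 × $21 = $18,648. Book value $46,365.
Year 7: 1,765 × $21 = $37,065. Book value $9,300.

$37,065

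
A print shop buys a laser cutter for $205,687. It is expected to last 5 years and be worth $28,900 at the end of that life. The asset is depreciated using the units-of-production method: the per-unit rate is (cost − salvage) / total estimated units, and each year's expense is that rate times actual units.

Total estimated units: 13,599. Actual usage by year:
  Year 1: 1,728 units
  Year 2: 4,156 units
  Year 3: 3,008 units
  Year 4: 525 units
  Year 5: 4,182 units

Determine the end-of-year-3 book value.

Depreciable base = $205,687 − $28,900 = $176,787.
Rate = $176,787 / 13,599 units = $13 per unit.
Year 1: 1,728 × $13 = $22,464. Book value $183,223.
Year 2: 4,156 × $13 = $54,028. Book value $129,195.
Year 3: 3,008 × $13 = $39,104. Book value $90,091.

$90,091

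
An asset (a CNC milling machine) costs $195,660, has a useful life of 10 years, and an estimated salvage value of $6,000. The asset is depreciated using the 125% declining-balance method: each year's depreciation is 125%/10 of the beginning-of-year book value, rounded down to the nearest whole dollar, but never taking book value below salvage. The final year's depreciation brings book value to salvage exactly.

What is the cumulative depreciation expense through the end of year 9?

$136,830

Depreciable base = $195,660 − $6,000 = $189,660.
Year 1: ⌊$195,660 × 125%/10⌋ = $24,457. Book value $171,203.
Year 2: ⌊$171,203 × 125%/10⌋ = $21,400. Book value $149,803.
Year 3: ⌊$149,803 × 125%/10⌋ = $18,725. Book value $131,078.
Year 4: ⌊$131,078 × 125%/10⌋ = $16,384. Book value $114,694.
Year 5: ⌊$114,694 × 125%/10⌋ = $14,336. Book value $100,358.
Year 6: ⌊$100,358 × 125%/10⌋ = $12,544. Book value $87,814.
Year 7: ⌊$87,814 × 125%/10⌋ = $10,976. Book value $76,838.
Year 8: ⌊$76,838 × 125%/10⌋ = $9,604. Book value $67,234.
Year 9: ⌊$67,234 × 125%/10⌋ = $8,404. Book value $58,830.
Accumulated through year 9 = $195,660 − $58,830 = $136,830.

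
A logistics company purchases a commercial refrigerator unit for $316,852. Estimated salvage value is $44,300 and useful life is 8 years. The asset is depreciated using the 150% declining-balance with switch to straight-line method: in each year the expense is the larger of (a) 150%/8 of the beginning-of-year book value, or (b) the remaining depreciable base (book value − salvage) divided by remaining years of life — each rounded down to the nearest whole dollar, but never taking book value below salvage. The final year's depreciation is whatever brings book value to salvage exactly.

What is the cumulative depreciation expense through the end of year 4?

$178,764

Depreciable base = $316,852 − $44,300 = $272,552.
Year 1: DB = ⌊$316,852 × 150%/8⌋ = $59,409; SL = ⌊$272,552/8⌋ = $34,069 → take DB $59,409. Book value $257,443.
Year 2: DB = ⌊$257,443 × 150%/8⌋ = $48,270; SL = ⌊$213,143/7⌋ = $30,449 → take DB $48,270. Book value $209,173.
Year 3: DB = ⌊$209,173 × 150%/8⌋ = $39,219; SL = ⌊$164,873/6⌋ = $27,478 → take DB $39,219. Book value $169,954.
Year 4: DB = ⌊$169,954 × 150%/8⌋ = $31,866; SL = ⌊$125,654/5⌋ = $25,130 → take DB $31,866. Book value $138,088.
Accumulated through year 4 = $316,852 − $138,088 = $178,764.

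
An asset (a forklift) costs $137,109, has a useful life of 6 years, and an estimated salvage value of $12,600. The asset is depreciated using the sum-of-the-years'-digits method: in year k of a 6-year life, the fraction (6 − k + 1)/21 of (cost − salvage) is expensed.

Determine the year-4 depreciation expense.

$17,787

Depreciable base = $137,109 − $12,600 = $124,509.
Sum of the years' digits = 6+5+4+3+2+1 = 21.
Year 1: $124,509 × 6/21 = $35,574. Book value $101,535.
Year 2: $124,509 × 5/21 = $29,645. Book value $71,890.
Year 3: $124,509 × 4/21 = $23,716. Book value $48,174.
Year 4: $124,509 × 3/21 = $17,787. Book value $30,387.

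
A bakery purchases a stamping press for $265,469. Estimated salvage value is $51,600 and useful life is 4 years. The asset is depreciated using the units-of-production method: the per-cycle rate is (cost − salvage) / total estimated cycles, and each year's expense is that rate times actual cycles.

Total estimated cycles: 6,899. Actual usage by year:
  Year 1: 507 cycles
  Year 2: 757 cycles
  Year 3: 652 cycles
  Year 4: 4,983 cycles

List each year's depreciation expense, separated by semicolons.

$15,717; $23,467; $20,212; $154,473

Depreciable base = $265,469 − $51,600 = $213,869.
Rate = $213,869 / 6,899 cycles = $31 per cycle.
Year 1: 507 × $31 = $15,717. Book value $249,752.
Year 2: 757 × $31 = $23,467. Book value $226,285.
Year 3: 652 × $31 = $20,212. Book value $206,073.
Year 4: 4,983 × $31 = $154,473. Book value $51,600.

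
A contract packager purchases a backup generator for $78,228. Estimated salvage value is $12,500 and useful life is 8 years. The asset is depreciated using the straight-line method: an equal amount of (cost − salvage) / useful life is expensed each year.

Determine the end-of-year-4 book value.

Depreciable base = $78,228 − $12,500 = $65,728.
Annual expense = $65,728 / 8 = $8,216.
End of year 1: book value $70,012.
End of year 2: book value $61,796.
End of year 3: book value $53,580.
End of year 4: book value $45,364.

$45,364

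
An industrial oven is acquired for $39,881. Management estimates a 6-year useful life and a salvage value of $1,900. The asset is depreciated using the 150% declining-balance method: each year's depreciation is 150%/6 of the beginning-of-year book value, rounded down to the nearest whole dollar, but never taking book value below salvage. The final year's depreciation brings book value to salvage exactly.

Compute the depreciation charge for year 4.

$4,206

Depreciable base = $39,881 − $1,900 = $37,981.
Year 1: ⌊$39,881 × 150%/6⌋ = $9,970. Book value $29,911.
Year 2: ⌊$29,911 × 150%/6⌋ = $7,477. Book value $22,434.
Year 3: ⌊$22,434 × 150%/6⌋ = $5,608. Book value $16,826.
Year 4: ⌊$16,826 × 150%/6⌋ = $4,206. Book value $12,620.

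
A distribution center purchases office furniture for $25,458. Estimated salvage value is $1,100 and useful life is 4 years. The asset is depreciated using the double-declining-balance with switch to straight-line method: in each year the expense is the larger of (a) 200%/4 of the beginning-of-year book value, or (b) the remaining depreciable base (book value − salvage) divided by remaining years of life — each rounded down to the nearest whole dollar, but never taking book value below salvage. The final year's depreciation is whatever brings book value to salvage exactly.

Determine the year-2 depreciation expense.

Depreciable base = $25,458 − $1,100 = $24,358.
Year 1: DB = ⌊$25,458 × 200%/4⌋ = $12,729; SL = ⌊$24,358/4⌋ = $6,089 → take DB $12,729. Book value $12,729.
Year 2: DB = ⌊$12,729 × 200%/4⌋ = $6,364; SL = ⌊$11,629/3⌋ = $3,876 → take DB $6,364. Book value $6,365.

$6,364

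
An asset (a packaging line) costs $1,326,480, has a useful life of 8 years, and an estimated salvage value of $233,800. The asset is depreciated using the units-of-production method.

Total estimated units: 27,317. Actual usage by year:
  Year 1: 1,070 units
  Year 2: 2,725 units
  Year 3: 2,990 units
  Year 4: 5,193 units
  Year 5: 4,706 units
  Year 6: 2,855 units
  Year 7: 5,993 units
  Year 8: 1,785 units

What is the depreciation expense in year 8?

$71,400

Depreciable base = $1,326,480 − $233,800 = $1,092,680.
Rate = $1,092,680 / 27,317 units = $40 per unit.
Year 1: 1,070 × $40 = $42,800. Book value $1,283,680.
Year 2: 2,725 × $40 = $109,000. Book value $1,174,680.
Year 3: 2,990 × $40 = $119,600. Book value $1,055,080.
Year 4: 5,193 × $40 = $207,720. Book value $847,360.
Year 5: 4,706 × $40 = $188,240. Book value $659,120.
Year 6: 2,855 × $40 = $114,200. Book value $544,920.
Year 7: 5,993 × $40 = $239,720. Book value $305,200.
Year 8: 1,785 × $40 = $71,400. Book value $233,800.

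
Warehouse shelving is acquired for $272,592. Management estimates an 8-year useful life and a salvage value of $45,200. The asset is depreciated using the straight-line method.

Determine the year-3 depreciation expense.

Depreciable base = $272,592 − $45,200 = $227,392.
Annual expense = $227,392 / 8 = $28,424.

$28,424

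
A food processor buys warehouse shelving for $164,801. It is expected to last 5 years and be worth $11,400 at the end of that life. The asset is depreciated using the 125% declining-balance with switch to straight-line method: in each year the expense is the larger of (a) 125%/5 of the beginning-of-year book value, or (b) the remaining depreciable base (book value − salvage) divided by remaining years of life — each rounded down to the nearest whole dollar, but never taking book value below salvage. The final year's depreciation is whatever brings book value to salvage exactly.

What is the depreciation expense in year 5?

$27,101

Depreciable base = $164,801 − $11,400 = $153,401.
Year 1: DB = ⌊$164,801 × 125%/5⌋ = $41,200; SL = ⌊$153,401/5⌋ = $30,680 → take DB $41,200. Book value $123,601.
Year 2: DB = ⌊$123,601 × 125%/5⌋ = $30,900; SL = ⌊$112,201/4⌋ = $28,050 → take DB $30,900. Book value $92,701.
Year 3: DB = ⌊$92,701 × 125%/5⌋ = $23,175; SL = ⌊$81,301/3⌋ = $27,100 → take SL $27,100. Book value $65,601.
Year 4: DB = ⌊$65,601 × 125%/5⌋ = $16,400; SL = ⌊$54,201/2⌋ = $27,100 → take SL $27,100. Book value $38,501.
Year 5 (final): $38,501 − $11,400 = $27,101. Book value $11,400.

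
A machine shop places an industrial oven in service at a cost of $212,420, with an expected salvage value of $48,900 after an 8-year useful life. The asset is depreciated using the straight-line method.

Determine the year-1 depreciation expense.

Depreciable base = $212,420 − $48,900 = $163,520.
Annual expense = $163,520 / 8 = $20,440.

$20,440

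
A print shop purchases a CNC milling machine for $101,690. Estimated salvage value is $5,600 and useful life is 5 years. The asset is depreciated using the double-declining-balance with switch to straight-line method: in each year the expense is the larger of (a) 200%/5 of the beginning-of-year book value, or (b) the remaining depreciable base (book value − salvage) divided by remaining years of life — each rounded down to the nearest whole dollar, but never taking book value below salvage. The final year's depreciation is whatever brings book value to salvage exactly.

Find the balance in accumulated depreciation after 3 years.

Depreciable base = $101,690 − $5,600 = $96,090.
Year 1: DB = ⌊$101,690 × 200%/5⌋ = $40,676; SL = ⌊$96,090/5⌋ = $19,218 → take DB $40,676. Book value $61,014.
Year 2: DB = ⌊$61,014 × 200%/5⌋ = $24,405; SL = ⌊$55,414/4⌋ = $13,853 → take DB $24,405. Book value $36,609.
Year 3: DB = ⌊$36,609 × 200%/5⌋ = $14,643; SL = ⌊$31,009/3⌋ = $10,336 → take DB $14,643. Book value $21,966.
Accumulated through year 3 = $101,690 − $21,966 = $79,724.

$79,724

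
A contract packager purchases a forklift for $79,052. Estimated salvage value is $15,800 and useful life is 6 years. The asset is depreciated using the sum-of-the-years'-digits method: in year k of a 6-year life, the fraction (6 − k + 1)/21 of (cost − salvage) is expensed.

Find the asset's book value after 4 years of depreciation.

$24,836

Depreciable base = $79,052 − $15,800 = $63,252.
Sum of the years' digits = 6+5+4+3+2+1 = 21.
Year 1: $63,252 × 6/21 = $18,072. Book value $60,980.
Year 2: $63,252 × 5/21 = $15,060. Book value $45,920.
Year 3: $63,252 × 4/21 = $12,048. Book value $33,872.
Year 4: $63,252 × 3/21 = $9,036. Book value $24,836.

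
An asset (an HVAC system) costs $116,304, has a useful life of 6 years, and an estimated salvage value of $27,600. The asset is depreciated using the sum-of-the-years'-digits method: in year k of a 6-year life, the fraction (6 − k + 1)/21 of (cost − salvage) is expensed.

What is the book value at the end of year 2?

Depreciable base = $116,304 − $27,600 = $88,704.
Sum of the years' digits = 6+5+4+3+2+1 = 21.
Year 1: $88,704 × 6/21 = $25,344. Book value $90,960.
Year 2: $88,704 × 5/21 = $21,120. Book value $69,840.

$69,840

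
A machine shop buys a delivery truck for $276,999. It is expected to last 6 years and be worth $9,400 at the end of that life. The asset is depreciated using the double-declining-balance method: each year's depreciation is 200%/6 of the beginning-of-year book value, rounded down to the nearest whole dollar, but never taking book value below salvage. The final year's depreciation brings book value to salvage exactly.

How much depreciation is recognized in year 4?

$27,358

Depreciable base = $276,999 − $9,400 = $267,599.
Year 1: ⌊$276,999 × 200%/6⌋ = $92,333. Book value $184,666.
Year 2: ⌊$184,666 × 200%/6⌋ = $61,555. Book value $123,111.
Year 3: ⌊$123,111 × 200%/6⌋ = $41,037. Book value $82,074.
Year 4: ⌊$82,074 × 200%/6⌋ = $27,358. Book value $54,716.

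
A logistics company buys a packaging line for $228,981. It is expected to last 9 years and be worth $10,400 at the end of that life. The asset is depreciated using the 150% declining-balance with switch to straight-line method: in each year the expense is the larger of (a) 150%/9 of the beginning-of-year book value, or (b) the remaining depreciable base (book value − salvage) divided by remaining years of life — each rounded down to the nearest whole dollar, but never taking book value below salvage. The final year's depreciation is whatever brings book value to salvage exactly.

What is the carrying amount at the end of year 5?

Depreciable base = $228,981 − $10,400 = $218,581.
Year 1: DB = ⌊$228,981 × 150%/9⌋ = $38,163; SL = ⌊$218,581/9⌋ = $24,286 → take DB $38,163. Book value $190,818.
Year 2: DB = ⌊$190,818 × 150%/9⌋ = $31,803; SL = ⌊$180,418/8⌋ = $22,552 → take DB $31,803. Book value $159,015.
Year 3: DB = ⌊$159,015 × 150%/9⌋ = $26,502; SL = ⌊$148,615/7⌋ = $21,230 → take DB $26,502. Book value $132,513.
Year 4: DB = ⌊$132,513 × 150%/9⌋ = $22,085; SL = ⌊$122,113/6⌋ = $20,352 → take DB $22,085. Book value $110,428.
Year 5: DB = ⌊$110,428 × 150%/9⌋ = $18,404; SL = ⌊$100,028/5⌋ = $20,005 → take SL $20,005. Book value $90,423.

$90,423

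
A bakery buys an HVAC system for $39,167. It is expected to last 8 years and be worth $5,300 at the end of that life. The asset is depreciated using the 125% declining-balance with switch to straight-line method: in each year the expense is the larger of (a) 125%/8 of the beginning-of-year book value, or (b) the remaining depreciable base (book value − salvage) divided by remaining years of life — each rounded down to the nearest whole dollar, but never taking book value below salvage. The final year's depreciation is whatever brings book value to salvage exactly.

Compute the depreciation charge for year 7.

$3,638

Depreciable base = $39,167 − $5,300 = $33,867.
Year 1: DB = ⌊$39,167 × 125%/8⌋ = $6,119; SL = ⌊$33,867/8⌋ = $4,233 → take DB $6,119. Book value $33,048.
Year 2: DB = ⌊$33,048 × 125%/8⌋ = $5,163; SL = ⌊$27,748/7⌋ = $3,964 → take DB $5,163. Book value $27,885.
Year 3: DB = ⌊$27,885 × 125%/8⌋ = $4,357; SL = ⌊$22,585/6⌋ = $3,764 → take DB $4,357. Book value $23,528.
Year 4: DB = ⌊$23,528 × 125%/8⌋ = $3,676; SL = ⌊$18,228/5⌋ = $3,645 → take DB $3,676. Book value $19,852.
Year 5: DB = ⌊$19,852 × 125%/8⌋ = $3,101; SL = ⌊$14,552/4⌋ = $3,638 → take SL $3,638. Book value $16,214.
Year 6: DB = ⌊$16,214 × 125%/8⌋ = $2,533; SL = ⌊$10,914/3⌋ = $3,638 → take SL $3,638. Book value $12,576.
Year 7: DB = ⌊$12,576 × 125%/8⌋ = $1,965; SL = ⌊$7,276/2⌋ = $3,638 → take SL $3,638. Book value $8,938.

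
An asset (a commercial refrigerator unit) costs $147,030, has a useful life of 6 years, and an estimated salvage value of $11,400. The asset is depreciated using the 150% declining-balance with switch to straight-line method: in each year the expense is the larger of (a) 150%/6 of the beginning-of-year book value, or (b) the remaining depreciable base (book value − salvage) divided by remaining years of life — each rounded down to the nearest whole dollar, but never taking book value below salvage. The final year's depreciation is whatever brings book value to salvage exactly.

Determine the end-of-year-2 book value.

Depreciable base = $147,030 − $11,400 = $135,630.
Year 1: DB = ⌊$147,030 × 150%/6⌋ = $36,757; SL = ⌊$135,630/6⌋ = $22,605 → take DB $36,757. Book value $110,273.
Year 2: DB = ⌊$110,273 × 150%/6⌋ = $27,568; SL = ⌊$98,873/5⌋ = $19,774 → take DB $27,568. Book value $82,705.

$82,705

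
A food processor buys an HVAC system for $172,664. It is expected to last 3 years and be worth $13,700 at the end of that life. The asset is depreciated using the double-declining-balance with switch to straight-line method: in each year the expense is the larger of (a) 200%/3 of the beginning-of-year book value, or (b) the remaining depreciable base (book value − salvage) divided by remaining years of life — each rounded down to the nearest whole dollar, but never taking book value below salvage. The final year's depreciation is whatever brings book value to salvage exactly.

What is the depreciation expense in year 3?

Depreciable base = $172,664 − $13,700 = $158,964.
Year 1: DB = ⌊$172,664 × 200%/3⌋ = $115,109; SL = ⌊$158,964/3⌋ = $52,988 → take DB $115,109. Book value $57,555.
Year 2: DB = ⌊$57,555 × 200%/3⌋ = $38,370; SL = ⌊$43,855/2⌋ = $21,927 → take DB $38,370. Book value $19,185.
Year 3 (final): $19,185 − $13,700 = $5,485. Book value $13,700.

$5,485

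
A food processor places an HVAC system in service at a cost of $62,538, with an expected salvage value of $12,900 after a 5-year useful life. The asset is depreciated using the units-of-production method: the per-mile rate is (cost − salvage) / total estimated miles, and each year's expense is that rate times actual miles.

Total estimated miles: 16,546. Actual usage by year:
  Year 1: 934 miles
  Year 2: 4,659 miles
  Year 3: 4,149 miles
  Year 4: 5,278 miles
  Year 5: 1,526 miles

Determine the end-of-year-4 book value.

Depreciable base = $62,538 − $12,900 = $49,638.
Rate = $49,638 / 16,546 miles = $3 per mile.
Year 1: 934 × $3 = $2,802. Book value $59,736.
Year 2: 4,659 × $3 = $13,977. Book value $45,759.
Year 3: 4,149 × $3 = $12,447. Book value $33,312.
Year 4: 5,278 × $3 = $15,834. Book value $17,478.

$17,478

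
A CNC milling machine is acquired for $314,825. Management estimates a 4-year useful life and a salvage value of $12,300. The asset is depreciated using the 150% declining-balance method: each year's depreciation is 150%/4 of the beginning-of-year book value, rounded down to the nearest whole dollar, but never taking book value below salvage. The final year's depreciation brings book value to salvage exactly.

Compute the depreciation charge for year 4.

Depreciable base = $314,825 − $12,300 = $302,525.
Year 1: ⌊$314,825 × 150%/4⌋ = $118,059. Book value $196,766.
Year 2: ⌊$196,766 × 150%/4⌋ = $73,787. Book value $122,979.
Year 3: ⌊$122,979 × 150%/4⌋ = $46,117. Book value $76,862.
Year 4 (final): $76,862 − $12,300 = $64,562. Book value $12,300.

$64,562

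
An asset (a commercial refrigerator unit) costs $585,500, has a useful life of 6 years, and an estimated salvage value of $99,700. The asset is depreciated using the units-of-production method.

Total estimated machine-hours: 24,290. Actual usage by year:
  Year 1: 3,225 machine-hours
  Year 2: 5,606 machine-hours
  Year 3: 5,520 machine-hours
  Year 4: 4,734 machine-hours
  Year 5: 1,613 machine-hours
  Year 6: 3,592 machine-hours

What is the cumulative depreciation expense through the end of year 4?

$381,700

Depreciable base = $585,500 − $99,700 = $485,800.
Rate = $485,800 / 24,290 machine-hours = $20 per machine-hour.
Year 1: 3,225 × $20 = $64,500. Book value $521,000.
Year 2: 5,606 × $20 = $112,120. Book value $408,880.
Year 3: 5,520 × $20 = $110,400. Book value $298,480.
Year 4: 4,734 × $20 = $94,680. Book value $203,800.
Accumulated through year 4 = $585,500 − $203,800 = $381,700.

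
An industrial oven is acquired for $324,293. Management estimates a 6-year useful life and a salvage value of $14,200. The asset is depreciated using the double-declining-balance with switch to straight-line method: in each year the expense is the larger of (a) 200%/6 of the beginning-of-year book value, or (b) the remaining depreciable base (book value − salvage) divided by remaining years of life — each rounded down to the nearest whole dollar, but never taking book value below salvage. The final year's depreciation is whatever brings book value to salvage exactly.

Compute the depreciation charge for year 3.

Depreciable base = $324,293 − $14,200 = $310,093.
Year 1: DB = ⌊$324,293 × 200%/6⌋ = $108,097; SL = ⌊$310,093/6⌋ = $51,682 → take DB $108,097. Book value $216,196.
Year 2: DB = ⌊$216,196 × 200%/6⌋ = $72,065; SL = ⌊$201,996/5⌋ = $40,399 → take DB $72,065. Book value $144,131.
Year 3: DB = ⌊$144,131 × 200%/6⌋ = $48,043; SL = ⌊$129,931/4⌋ = $32,482 → take DB $48,043. Book value $96,088.

$48,043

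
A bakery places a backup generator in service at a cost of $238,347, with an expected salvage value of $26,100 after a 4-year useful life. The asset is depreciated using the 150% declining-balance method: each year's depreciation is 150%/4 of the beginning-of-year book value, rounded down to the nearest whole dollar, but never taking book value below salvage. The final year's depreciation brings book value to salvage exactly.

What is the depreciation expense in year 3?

$34,914

Depreciable base = $238,347 − $26,100 = $212,247.
Year 1: ⌊$238,347 × 150%/4⌋ = $89,380. Book value $148,967.
Year 2: ⌊$148,967 × 150%/4⌋ = $55,862. Book value $93,105.
Year 3: ⌊$93,105 × 150%/4⌋ = $34,914. Book value $58,191.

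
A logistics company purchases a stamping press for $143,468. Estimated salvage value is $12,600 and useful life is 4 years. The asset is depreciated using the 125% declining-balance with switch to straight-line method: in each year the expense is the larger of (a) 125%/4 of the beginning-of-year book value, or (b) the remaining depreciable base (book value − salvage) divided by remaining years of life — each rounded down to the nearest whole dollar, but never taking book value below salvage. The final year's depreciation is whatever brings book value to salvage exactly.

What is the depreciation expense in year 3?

Depreciable base = $143,468 − $12,600 = $130,868.
Year 1: DB = ⌊$143,468 × 125%/4⌋ = $44,833; SL = ⌊$130,868/4⌋ = $32,717 → take DB $44,833. Book value $98,635.
Year 2: DB = ⌊$98,635 × 125%/4⌋ = $30,823; SL = ⌊$86,035/3⌋ = $28,678 → take DB $30,823. Book value $67,812.
Year 3: DB = ⌊$67,812 × 125%/4⌋ = $21,191; SL = ⌊$55,212/2⌋ = $27,606 → take SL $27,606. Book value $40,206.

$27,606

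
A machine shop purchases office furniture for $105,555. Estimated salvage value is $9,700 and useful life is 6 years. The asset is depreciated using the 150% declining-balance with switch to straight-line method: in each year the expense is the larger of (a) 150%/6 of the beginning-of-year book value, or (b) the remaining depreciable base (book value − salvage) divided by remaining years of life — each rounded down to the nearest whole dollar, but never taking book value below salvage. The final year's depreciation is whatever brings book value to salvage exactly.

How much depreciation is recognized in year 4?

$11,610

Depreciable base = $105,555 − $9,700 = $95,855.
Year 1: DB = ⌊$105,555 × 150%/6⌋ = $26,388; SL = ⌊$95,855/6⌋ = $15,975 → take DB $26,388. Book value $79,167.
Year 2: DB = ⌊$79,167 × 150%/6⌋ = $19,791; SL = ⌊$69,467/5⌋ = $13,893 → take DB $19,791. Book value $59,376.
Year 3: DB = ⌊$59,376 × 150%/6⌋ = $14,844; SL = ⌊$49,676/4⌋ = $12,419 → take DB $14,844. Book value $44,532.
Year 4: DB = ⌊$44,532 × 150%/6⌋ = $11,133; SL = ⌊$34,832/3⌋ = $11,610 → take SL $11,610. Book value $32,922.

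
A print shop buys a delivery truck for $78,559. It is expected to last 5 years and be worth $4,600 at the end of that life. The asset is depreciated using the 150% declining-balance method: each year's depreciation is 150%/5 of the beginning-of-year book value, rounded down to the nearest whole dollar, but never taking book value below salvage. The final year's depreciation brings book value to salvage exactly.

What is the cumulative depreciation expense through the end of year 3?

Depreciable base = $78,559 − $4,600 = $73,959.
Year 1: ⌊$78,559 × 150%/5⌋ = $23,567. Book value $54,992.
Year 2: ⌊$54,992 × 150%/5⌋ = $16,497. Book value $38,495.
Year 3: ⌊$38,495 × 150%/5⌋ = $11,548. Book value $26,947.
Accumulated through year 3 = $78,559 − $26,947 = $51,612.

$51,612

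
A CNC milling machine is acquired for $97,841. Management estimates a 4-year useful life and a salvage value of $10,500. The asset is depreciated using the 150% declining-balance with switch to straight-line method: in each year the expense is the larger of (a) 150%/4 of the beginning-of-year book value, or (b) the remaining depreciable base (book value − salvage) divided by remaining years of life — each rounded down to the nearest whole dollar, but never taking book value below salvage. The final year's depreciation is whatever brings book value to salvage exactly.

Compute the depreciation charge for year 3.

Depreciable base = $97,841 − $10,500 = $87,341.
Year 1: DB = ⌊$97,841 × 150%/4⌋ = $36,690; SL = ⌊$87,341/4⌋ = $21,835 → take DB $36,690. Book value $61,151.
Year 2: DB = ⌊$61,151 × 150%/4⌋ = $22,931; SL = ⌊$50,651/3⌋ = $16,883 → take DB $22,931. Book value $38,220.
Year 3: DB = ⌊$38,220 × 150%/4⌋ = $14,332; SL = ⌊$27,720/2⌋ = $13,860 → take DB $14,332. Book value $23,888.

$14,332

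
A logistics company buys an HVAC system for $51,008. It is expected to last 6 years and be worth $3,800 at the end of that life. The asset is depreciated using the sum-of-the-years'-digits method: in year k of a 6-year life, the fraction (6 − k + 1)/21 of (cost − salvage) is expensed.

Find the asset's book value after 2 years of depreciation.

Depreciable base = $51,008 − $3,800 = $47,208.
Sum of the years' digits = 6+5+4+3+2+1 = 21.
Year 1: $47,208 × 6/21 = $13,488. Book value $37,520.
Year 2: $47,208 × 5/21 = $11,240. Book value $26,280.

$26,280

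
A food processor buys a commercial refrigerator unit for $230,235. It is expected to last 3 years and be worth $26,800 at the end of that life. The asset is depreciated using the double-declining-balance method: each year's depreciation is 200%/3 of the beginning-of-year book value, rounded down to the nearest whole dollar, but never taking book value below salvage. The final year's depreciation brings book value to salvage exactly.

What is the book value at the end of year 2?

$26,800

Depreciable base = $230,235 − $26,800 = $203,435.
Year 1: ⌊$230,235 × 200%/3⌋ = $153,490. Book value $76,745.
Year 2: ⌊$76,745 × 200%/3⌋ = $51,163, capped at $49,945. Book value $26,800.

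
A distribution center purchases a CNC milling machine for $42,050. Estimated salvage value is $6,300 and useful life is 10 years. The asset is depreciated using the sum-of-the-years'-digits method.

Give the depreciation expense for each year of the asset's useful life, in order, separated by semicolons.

Depreciable base = $42,050 − $6,300 = $35,750.
Sum of the years' digits = 10+9+8+7+6+5+4+3+2+1 = 55.
Year 1: $35,750 × 10/55 = $6,500. Book value $35,550.
Year 2: $35,750 × 9/55 = $5,850. Book value $29,700.
Year 3: $35,750 × 8/55 = $5,200. Book value $24,500.
Year 4: $35,750 × 7/55 = $4,550. Book value $19,950.
Year 5: $35,750 × 6/55 = $3,900. Book value $16,050.
Year 6: $35,750 × 5/55 = $3,250. Book value $12,800.
Year 7: $35,750 × 4/55 = $2,600. Book value $10,200.
Year 8: $35,750 × 3/55 = $1,950. Book value $8,250.
Year 9: $35,750 × 2/55 = $1,300. Book value $6,950.
Year 10: $35,750 × 1/55 = $650. Book value $6,300.

$6,500; $5,850; $5,200; $4,550; $3,900; $3,250; $2,600; $1,950; $1,300; $650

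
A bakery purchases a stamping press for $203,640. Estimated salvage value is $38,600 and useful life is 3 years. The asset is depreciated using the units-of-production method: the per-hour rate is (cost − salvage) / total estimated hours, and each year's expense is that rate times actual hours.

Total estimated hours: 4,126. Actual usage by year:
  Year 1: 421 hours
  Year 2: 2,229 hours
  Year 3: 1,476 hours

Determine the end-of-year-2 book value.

$97,640

Depreciable base = $203,640 − $38,600 = $165,040.
Rate = $165,040 / 4,126 hours = $40 per hour.
Year 1: 421 × $40 = $16,840. Book value $186,800.
Year 2: 2,229 × $40 = $89,160. Book value $97,640.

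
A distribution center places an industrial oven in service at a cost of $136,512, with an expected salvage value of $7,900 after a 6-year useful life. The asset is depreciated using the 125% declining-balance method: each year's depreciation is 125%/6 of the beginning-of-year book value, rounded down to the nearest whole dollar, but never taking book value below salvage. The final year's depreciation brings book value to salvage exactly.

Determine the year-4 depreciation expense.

Depreciable base = $136,512 − $7,900 = $128,612.
Year 1: ⌊$136,512 × 125%/6⌋ = $28,440. Book value $108,072.
Year 2: ⌊$108,072 × 125%/6⌋ = $22,515. Book value $85,557.
Year 3: ⌊$85,557 × 125%/6⌋ = $17,824. Book value $67,733.
Year 4: ⌊$67,733 × 125%/6⌋ = $14,111. Book value $53,622.

$14,111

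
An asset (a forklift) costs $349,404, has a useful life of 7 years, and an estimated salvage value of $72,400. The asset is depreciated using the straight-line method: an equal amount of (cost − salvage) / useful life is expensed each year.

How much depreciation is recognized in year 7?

Depreciable base = $349,404 − $72,400 = $277,004.
Annual expense = $277,004 / 7 = $39,572.

$39,572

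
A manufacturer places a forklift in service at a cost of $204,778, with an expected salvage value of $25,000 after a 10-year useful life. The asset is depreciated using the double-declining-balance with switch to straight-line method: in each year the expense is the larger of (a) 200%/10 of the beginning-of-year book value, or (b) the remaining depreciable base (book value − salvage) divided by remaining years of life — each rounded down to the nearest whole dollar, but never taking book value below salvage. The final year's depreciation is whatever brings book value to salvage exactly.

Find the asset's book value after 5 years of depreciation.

Depreciable base = $204,778 − $25,000 = $179,778.
Year 1: DB = ⌊$204,778 × 200%/10⌋ = $40,955; SL = ⌊$179,778/10⌋ = $17,977 → take DB $40,955. Book value $163,823.
Year 2: DB = ⌊$163,823 × 200%/10⌋ = $32,764; SL = ⌊$138,823/9⌋ = $15,424 → take DB $32,764. Book value $131,059.
Year 3: DB = ⌊$131,059 × 200%/10⌋ = $26,211; SL = ⌊$106,059/8⌋ = $13,257 → take DB $26,211. Book value $104,848.
Year 4: DB = ⌊$104,848 × 200%/10⌋ = $20,969; SL = ⌊$79,848/7⌋ = $11,406 → take DB $20,969. Book value $83,879.
Year 5: DB = ⌊$83,879 × 200%/10⌋ = $16,775; SL = ⌊$58,879/6⌋ = $9,813 → take DB $16,775. Book value $67,104.

$67,104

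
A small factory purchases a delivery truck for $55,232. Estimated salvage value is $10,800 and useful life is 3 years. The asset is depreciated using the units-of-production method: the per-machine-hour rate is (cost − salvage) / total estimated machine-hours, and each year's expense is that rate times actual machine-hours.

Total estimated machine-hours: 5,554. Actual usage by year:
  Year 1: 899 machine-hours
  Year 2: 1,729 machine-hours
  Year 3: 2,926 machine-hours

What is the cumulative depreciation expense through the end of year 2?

$21,024

Depreciable base = $55,232 − $10,800 = $44,432.
Rate = $44,432 / 5,554 machine-hours = $8 per machine-hour.
Year 1: 899 × $8 = $7,192. Book value $48,040.
Year 2: 1,729 × $8 = $13,832. Book value $34,208.
Accumulated through year 2 = $55,232 − $34,208 = $21,024.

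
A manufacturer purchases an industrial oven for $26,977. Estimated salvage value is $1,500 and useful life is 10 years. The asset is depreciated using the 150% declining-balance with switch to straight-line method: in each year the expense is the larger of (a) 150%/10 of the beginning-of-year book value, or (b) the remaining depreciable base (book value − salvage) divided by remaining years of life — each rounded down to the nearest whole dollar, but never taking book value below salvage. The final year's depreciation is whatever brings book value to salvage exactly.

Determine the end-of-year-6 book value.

Depreciable base = $26,977 − $1,500 = $25,477.
Year 1: DB = ⌊$26,977 × 150%/10⌋ = $4,046; SL = ⌊$25,477/10⌋ = $2,547 → take DB $4,046. Book value $22,931.
Year 2: DB = ⌊$22,931 × 150%/10⌋ = $3,439; SL = ⌊$21,431/9⌋ = $2,381 → take DB $3,439. Book value $19,492.
Year 3: DB = ⌊$19,492 × 150%/10⌋ = $2,923; SL = ⌊$17,992/8⌋ = $2,249 → take DB $2,923. Book value $16,569.
Year 4: DB = ⌊$16,569 × 150%/10⌋ = $2,485; SL = ⌊$15,069/7⌋ = $2,152 → take DB $2,485. Book value $14,084.
Year 5: DB = ⌊$14,084 × 150%/10⌋ = $2,112; SL = ⌊$12,584/6⌋ = $2,097 → take DB $2,112. Book value $11,972.
Year 6: DB = ⌊$11,972 × 150%/10⌋ = $1,795; SL = ⌊$10,472/5⌋ = $2,094 → take SL $2,094. Book value $9,878.

$9,878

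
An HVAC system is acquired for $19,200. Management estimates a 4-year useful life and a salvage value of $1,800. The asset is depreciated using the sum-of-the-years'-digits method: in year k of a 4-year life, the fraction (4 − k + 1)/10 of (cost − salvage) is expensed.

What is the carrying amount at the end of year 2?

$7,020

Depreciable base = $19,200 − $1,800 = $17,400.
Sum of the years' digits = 4+3+2+1 = 10.
Year 1: $17,400 × 4/10 = $6,960. Book value $12,240.
Year 2: $17,400 × 3/10 = $5,220. Book value $7,020.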